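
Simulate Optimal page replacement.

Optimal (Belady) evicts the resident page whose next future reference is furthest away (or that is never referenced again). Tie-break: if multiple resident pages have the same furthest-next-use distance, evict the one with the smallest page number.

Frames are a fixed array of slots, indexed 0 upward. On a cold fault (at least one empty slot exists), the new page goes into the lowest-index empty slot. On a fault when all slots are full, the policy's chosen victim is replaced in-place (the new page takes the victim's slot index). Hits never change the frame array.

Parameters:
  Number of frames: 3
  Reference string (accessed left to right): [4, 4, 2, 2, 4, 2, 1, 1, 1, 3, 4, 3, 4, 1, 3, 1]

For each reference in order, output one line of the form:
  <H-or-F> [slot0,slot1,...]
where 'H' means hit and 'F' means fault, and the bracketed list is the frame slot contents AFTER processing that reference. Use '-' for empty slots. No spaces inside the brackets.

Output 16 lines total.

F [4,-,-]
H [4,-,-]
F [4,2,-]
H [4,2,-]
H [4,2,-]
H [4,2,-]
F [4,2,1]
H [4,2,1]
H [4,2,1]
F [4,3,1]
H [4,3,1]
H [4,3,1]
H [4,3,1]
H [4,3,1]
H [4,3,1]
H [4,3,1]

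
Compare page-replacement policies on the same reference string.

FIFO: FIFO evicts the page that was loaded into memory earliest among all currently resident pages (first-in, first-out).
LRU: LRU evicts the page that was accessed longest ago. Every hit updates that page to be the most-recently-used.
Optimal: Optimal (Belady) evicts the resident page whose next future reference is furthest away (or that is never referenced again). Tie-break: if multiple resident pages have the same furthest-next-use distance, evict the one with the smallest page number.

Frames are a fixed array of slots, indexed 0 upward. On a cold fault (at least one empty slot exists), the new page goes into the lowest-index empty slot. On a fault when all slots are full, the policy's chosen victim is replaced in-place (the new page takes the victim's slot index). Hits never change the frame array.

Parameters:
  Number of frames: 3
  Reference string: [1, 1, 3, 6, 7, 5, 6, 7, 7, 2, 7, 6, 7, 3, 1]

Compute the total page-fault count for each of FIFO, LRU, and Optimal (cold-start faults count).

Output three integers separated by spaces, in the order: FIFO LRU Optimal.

--- FIFO ---
  step 0: ref 1 -> FAULT, frames=[1,-,-] (faults so far: 1)
  step 1: ref 1 -> HIT, frames=[1,-,-] (faults so far: 1)
  step 2: ref 3 -> FAULT, frames=[1,3,-] (faults so far: 2)
  step 3: ref 6 -> FAULT, frames=[1,3,6] (faults so far: 3)
  step 4: ref 7 -> FAULT, evict 1, frames=[7,3,6] (faults so far: 4)
  step 5: ref 5 -> FAULT, evict 3, frames=[7,5,6] (faults so far: 5)
  step 6: ref 6 -> HIT, frames=[7,5,6] (faults so far: 5)
  step 7: ref 7 -> HIT, frames=[7,5,6] (faults so far: 5)
  step 8: ref 7 -> HIT, frames=[7,5,6] (faults so far: 5)
  step 9: ref 2 -> FAULT, evict 6, frames=[7,5,2] (faults so far: 6)
  step 10: ref 7 -> HIT, frames=[7,5,2] (faults so far: 6)
  step 11: ref 6 -> FAULT, evict 7, frames=[6,5,2] (faults so far: 7)
  step 12: ref 7 -> FAULT, evict 5, frames=[6,7,2] (faults so far: 8)
  step 13: ref 3 -> FAULT, evict 2, frames=[6,7,3] (faults so far: 9)
  step 14: ref 1 -> FAULT, evict 6, frames=[1,7,3] (faults so far: 10)
  FIFO total faults: 10
--- LRU ---
  step 0: ref 1 -> FAULT, frames=[1,-,-] (faults so far: 1)
  step 1: ref 1 -> HIT, frames=[1,-,-] (faults so far: 1)
  step 2: ref 3 -> FAULT, frames=[1,3,-] (faults so far: 2)
  step 3: ref 6 -> FAULT, frames=[1,3,6] (faults so far: 3)
  step 4: ref 7 -> FAULT, evict 1, frames=[7,3,6] (faults so far: 4)
  step 5: ref 5 -> FAULT, evict 3, frames=[7,5,6] (faults so far: 5)
  step 6: ref 6 -> HIT, frames=[7,5,6] (faults so far: 5)
  step 7: ref 7 -> HIT, frames=[7,5,6] (faults so far: 5)
  step 8: ref 7 -> HIT, frames=[7,5,6] (faults so far: 5)
  step 9: ref 2 -> FAULT, evict 5, frames=[7,2,6] (faults so far: 6)
  step 10: ref 7 -> HIT, frames=[7,2,6] (faults so far: 6)
  step 11: ref 6 -> HIT, frames=[7,2,6] (faults so far: 6)
  step 12: ref 7 -> HIT, frames=[7,2,6] (faults so far: 6)
  step 13: ref 3 -> FAULT, evict 2, frames=[7,3,6] (faults so far: 7)
  step 14: ref 1 -> FAULT, evict 6, frames=[7,3,1] (faults so far: 8)
  LRU total faults: 8
--- Optimal ---
  step 0: ref 1 -> FAULT, frames=[1,-,-] (faults so far: 1)
  step 1: ref 1 -> HIT, frames=[1,-,-] (faults so far: 1)
  step 2: ref 3 -> FAULT, frames=[1,3,-] (faults so far: 2)
  step 3: ref 6 -> FAULT, frames=[1,3,6] (faults so far: 3)
  step 4: ref 7 -> FAULT, evict 1, frames=[7,3,6] (faults so far: 4)
  step 5: ref 5 -> FAULT, evict 3, frames=[7,5,6] (faults so far: 5)
  step 6: ref 6 -> HIT, frames=[7,5,6] (faults so far: 5)
  step 7: ref 7 -> HIT, frames=[7,5,6] (faults so far: 5)
  step 8: ref 7 -> HIT, frames=[7,5,6] (faults so far: 5)
  step 9: ref 2 -> FAULT, evict 5, frames=[7,2,6] (faults so far: 6)
  step 10: ref 7 -> HIT, frames=[7,2,6] (faults so far: 6)
  step 11: ref 6 -> HIT, frames=[7,2,6] (faults so far: 6)
  step 12: ref 7 -> HIT, frames=[7,2,6] (faults so far: 6)
  step 13: ref 3 -> FAULT, evict 2, frames=[7,3,6] (faults so far: 7)
  step 14: ref 1 -> FAULT, evict 3, frames=[7,1,6] (faults so far: 8)
  Optimal total faults: 8

Answer: 10 8 8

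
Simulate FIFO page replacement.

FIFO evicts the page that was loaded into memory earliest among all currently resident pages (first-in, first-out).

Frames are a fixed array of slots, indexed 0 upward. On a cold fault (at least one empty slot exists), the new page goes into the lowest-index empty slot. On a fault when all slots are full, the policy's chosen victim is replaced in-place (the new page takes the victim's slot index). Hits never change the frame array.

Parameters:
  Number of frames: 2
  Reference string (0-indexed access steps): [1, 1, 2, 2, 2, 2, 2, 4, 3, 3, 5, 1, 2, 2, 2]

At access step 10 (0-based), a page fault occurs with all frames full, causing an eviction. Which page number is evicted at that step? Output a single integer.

Step 0: ref 1 -> FAULT, frames=[1,-]
Step 1: ref 1 -> HIT, frames=[1,-]
Step 2: ref 2 -> FAULT, frames=[1,2]
Step 3: ref 2 -> HIT, frames=[1,2]
Step 4: ref 2 -> HIT, frames=[1,2]
Step 5: ref 2 -> HIT, frames=[1,2]
Step 6: ref 2 -> HIT, frames=[1,2]
Step 7: ref 4 -> FAULT, evict 1, frames=[4,2]
Step 8: ref 3 -> FAULT, evict 2, frames=[4,3]
Step 9: ref 3 -> HIT, frames=[4,3]
Step 10: ref 5 -> FAULT, evict 4, frames=[5,3]
At step 10: evicted page 4

Answer: 4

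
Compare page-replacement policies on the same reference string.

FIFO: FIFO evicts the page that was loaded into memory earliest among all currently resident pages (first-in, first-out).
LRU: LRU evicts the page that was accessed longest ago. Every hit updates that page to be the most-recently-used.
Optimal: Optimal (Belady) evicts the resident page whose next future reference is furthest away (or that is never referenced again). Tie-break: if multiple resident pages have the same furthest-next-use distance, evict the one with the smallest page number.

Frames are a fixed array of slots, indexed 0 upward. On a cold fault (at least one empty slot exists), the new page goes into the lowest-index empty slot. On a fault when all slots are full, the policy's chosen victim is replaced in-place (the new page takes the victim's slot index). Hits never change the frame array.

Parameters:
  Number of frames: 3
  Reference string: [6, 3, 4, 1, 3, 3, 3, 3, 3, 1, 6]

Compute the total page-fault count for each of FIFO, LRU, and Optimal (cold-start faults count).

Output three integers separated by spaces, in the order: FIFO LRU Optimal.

Answer: 5 5 4

Derivation:
--- FIFO ---
  step 0: ref 6 -> FAULT, frames=[6,-,-] (faults so far: 1)
  step 1: ref 3 -> FAULT, frames=[6,3,-] (faults so far: 2)
  step 2: ref 4 -> FAULT, frames=[6,3,4] (faults so far: 3)
  step 3: ref 1 -> FAULT, evict 6, frames=[1,3,4] (faults so far: 4)
  step 4: ref 3 -> HIT, frames=[1,3,4] (faults so far: 4)
  step 5: ref 3 -> HIT, frames=[1,3,4] (faults so far: 4)
  step 6: ref 3 -> HIT, frames=[1,3,4] (faults so far: 4)
  step 7: ref 3 -> HIT, frames=[1,3,4] (faults so far: 4)
  step 8: ref 3 -> HIT, frames=[1,3,4] (faults so far: 4)
  step 9: ref 1 -> HIT, frames=[1,3,4] (faults so far: 4)
  step 10: ref 6 -> FAULT, evict 3, frames=[1,6,4] (faults so far: 5)
  FIFO total faults: 5
--- LRU ---
  step 0: ref 6 -> FAULT, frames=[6,-,-] (faults so far: 1)
  step 1: ref 3 -> FAULT, frames=[6,3,-] (faults so far: 2)
  step 2: ref 4 -> FAULT, frames=[6,3,4] (faults so far: 3)
  step 3: ref 1 -> FAULT, evict 6, frames=[1,3,4] (faults so far: 4)
  step 4: ref 3 -> HIT, frames=[1,3,4] (faults so far: 4)
  step 5: ref 3 -> HIT, frames=[1,3,4] (faults so far: 4)
  step 6: ref 3 -> HIT, frames=[1,3,4] (faults so far: 4)
  step 7: ref 3 -> HIT, frames=[1,3,4] (faults so far: 4)
  step 8: ref 3 -> HIT, frames=[1,3,4] (faults so far: 4)
  step 9: ref 1 -> HIT, frames=[1,3,4] (faults so far: 4)
  step 10: ref 6 -> FAULT, evict 4, frames=[1,3,6] (faults so far: 5)
  LRU total faults: 5
--- Optimal ---
  step 0: ref 6 -> FAULT, frames=[6,-,-] (faults so far: 1)
  step 1: ref 3 -> FAULT, frames=[6,3,-] (faults so far: 2)
  step 2: ref 4 -> FAULT, frames=[6,3,4] (faults so far: 3)
  step 3: ref 1 -> FAULT, evict 4, frames=[6,3,1] (faults so far: 4)
  step 4: ref 3 -> HIT, frames=[6,3,1] (faults so far: 4)
  step 5: ref 3 -> HIT, frames=[6,3,1] (faults so far: 4)
  step 6: ref 3 -> HIT, frames=[6,3,1] (faults so far: 4)
  step 7: ref 3 -> HIT, frames=[6,3,1] (faults so far: 4)
  step 8: ref 3 -> HIT, frames=[6,3,1] (faults so far: 4)
  step 9: ref 1 -> HIT, frames=[6,3,1] (faults so far: 4)
  step 10: ref 6 -> HIT, frames=[6,3,1] (faults so far: 4)
  Optimal total faults: 4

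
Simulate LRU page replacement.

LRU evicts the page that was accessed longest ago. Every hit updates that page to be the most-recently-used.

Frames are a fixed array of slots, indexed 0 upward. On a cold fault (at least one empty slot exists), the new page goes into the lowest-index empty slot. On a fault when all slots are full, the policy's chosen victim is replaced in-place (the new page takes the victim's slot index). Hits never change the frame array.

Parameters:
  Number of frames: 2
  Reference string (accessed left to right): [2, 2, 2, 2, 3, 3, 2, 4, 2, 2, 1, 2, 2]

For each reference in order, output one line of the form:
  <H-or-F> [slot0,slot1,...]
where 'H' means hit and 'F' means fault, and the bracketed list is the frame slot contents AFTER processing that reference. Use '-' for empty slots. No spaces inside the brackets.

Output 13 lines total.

F [2,-]
H [2,-]
H [2,-]
H [2,-]
F [2,3]
H [2,3]
H [2,3]
F [2,4]
H [2,4]
H [2,4]
F [2,1]
H [2,1]
H [2,1]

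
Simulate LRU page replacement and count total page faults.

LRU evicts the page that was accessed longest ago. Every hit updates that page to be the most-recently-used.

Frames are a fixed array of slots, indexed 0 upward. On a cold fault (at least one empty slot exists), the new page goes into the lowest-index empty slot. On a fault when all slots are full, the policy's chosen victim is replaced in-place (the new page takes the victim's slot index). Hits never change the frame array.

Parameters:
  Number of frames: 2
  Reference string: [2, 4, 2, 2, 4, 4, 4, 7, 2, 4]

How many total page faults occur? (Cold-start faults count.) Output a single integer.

Answer: 5

Derivation:
Step 0: ref 2 → FAULT, frames=[2,-]
Step 1: ref 4 → FAULT, frames=[2,4]
Step 2: ref 2 → HIT, frames=[2,4]
Step 3: ref 2 → HIT, frames=[2,4]
Step 4: ref 4 → HIT, frames=[2,4]
Step 5: ref 4 → HIT, frames=[2,4]
Step 6: ref 4 → HIT, frames=[2,4]
Step 7: ref 7 → FAULT (evict 2), frames=[7,4]
Step 8: ref 2 → FAULT (evict 4), frames=[7,2]
Step 9: ref 4 → FAULT (evict 7), frames=[4,2]
Total faults: 5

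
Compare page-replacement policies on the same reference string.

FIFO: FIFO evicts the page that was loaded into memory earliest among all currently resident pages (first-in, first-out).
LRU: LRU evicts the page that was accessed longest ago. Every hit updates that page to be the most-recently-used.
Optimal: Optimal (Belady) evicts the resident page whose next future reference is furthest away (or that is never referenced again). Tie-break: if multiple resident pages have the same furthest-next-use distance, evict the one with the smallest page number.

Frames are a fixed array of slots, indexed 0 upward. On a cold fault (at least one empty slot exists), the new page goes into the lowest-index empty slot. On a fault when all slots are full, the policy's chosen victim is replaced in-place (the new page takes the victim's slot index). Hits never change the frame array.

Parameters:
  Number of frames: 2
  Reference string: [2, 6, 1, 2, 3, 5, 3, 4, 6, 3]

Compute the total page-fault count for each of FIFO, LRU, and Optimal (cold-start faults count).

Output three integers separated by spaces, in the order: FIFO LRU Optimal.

--- FIFO ---
  step 0: ref 2 -> FAULT, frames=[2,-] (faults so far: 1)
  step 1: ref 6 -> FAULT, frames=[2,6] (faults so far: 2)
  step 2: ref 1 -> FAULT, evict 2, frames=[1,6] (faults so far: 3)
  step 3: ref 2 -> FAULT, evict 6, frames=[1,2] (faults so far: 4)
  step 4: ref 3 -> FAULT, evict 1, frames=[3,2] (faults so far: 5)
  step 5: ref 5 -> FAULT, evict 2, frames=[3,5] (faults so far: 6)
  step 6: ref 3 -> HIT, frames=[3,5] (faults so far: 6)
  step 7: ref 4 -> FAULT, evict 3, frames=[4,5] (faults so far: 7)
  step 8: ref 6 -> FAULT, evict 5, frames=[4,6] (faults so far: 8)
  step 9: ref 3 -> FAULT, evict 4, frames=[3,6] (faults so far: 9)
  FIFO total faults: 9
--- LRU ---
  step 0: ref 2 -> FAULT, frames=[2,-] (faults so far: 1)
  step 1: ref 6 -> FAULT, frames=[2,6] (faults so far: 2)
  step 2: ref 1 -> FAULT, evict 2, frames=[1,6] (faults so far: 3)
  step 3: ref 2 -> FAULT, evict 6, frames=[1,2] (faults so far: 4)
  step 4: ref 3 -> FAULT, evict 1, frames=[3,2] (faults so far: 5)
  step 5: ref 5 -> FAULT, evict 2, frames=[3,5] (faults so far: 6)
  step 6: ref 3 -> HIT, frames=[3,5] (faults so far: 6)
  step 7: ref 4 -> FAULT, evict 5, frames=[3,4] (faults so far: 7)
  step 8: ref 6 -> FAULT, evict 3, frames=[6,4] (faults so far: 8)
  step 9: ref 3 -> FAULT, evict 4, frames=[6,3] (faults so far: 9)
  LRU total faults: 9
--- Optimal ---
  step 0: ref 2 -> FAULT, frames=[2,-] (faults so far: 1)
  step 1: ref 6 -> FAULT, frames=[2,6] (faults so far: 2)
  step 2: ref 1 -> FAULT, evict 6, frames=[2,1] (faults so far: 3)
  step 3: ref 2 -> HIT, frames=[2,1] (faults so far: 3)
  step 4: ref 3 -> FAULT, evict 1, frames=[2,3] (faults so far: 4)
  step 5: ref 5 -> FAULT, evict 2, frames=[5,3] (faults so far: 5)
  step 6: ref 3 -> HIT, frames=[5,3] (faults so far: 5)
  step 7: ref 4 -> FAULT, evict 5, frames=[4,3] (faults so far: 6)
  step 8: ref 6 -> FAULT, evict 4, frames=[6,3] (faults so far: 7)
  step 9: ref 3 -> HIT, frames=[6,3] (faults so far: 7)
  Optimal total faults: 7

Answer: 9 9 7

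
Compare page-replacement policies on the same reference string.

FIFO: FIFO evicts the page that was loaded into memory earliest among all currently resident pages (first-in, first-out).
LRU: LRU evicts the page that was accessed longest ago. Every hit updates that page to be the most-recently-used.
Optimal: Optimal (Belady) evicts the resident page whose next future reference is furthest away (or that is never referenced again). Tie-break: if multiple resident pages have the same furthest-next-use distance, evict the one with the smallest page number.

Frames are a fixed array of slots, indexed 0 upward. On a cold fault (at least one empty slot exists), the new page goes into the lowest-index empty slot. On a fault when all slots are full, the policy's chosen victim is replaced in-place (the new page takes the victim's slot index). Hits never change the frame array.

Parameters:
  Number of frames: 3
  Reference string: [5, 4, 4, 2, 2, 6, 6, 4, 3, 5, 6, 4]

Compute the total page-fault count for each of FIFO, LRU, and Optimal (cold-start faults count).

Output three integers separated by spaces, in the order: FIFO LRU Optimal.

--- FIFO ---
  step 0: ref 5 -> FAULT, frames=[5,-,-] (faults so far: 1)
  step 1: ref 4 -> FAULT, frames=[5,4,-] (faults so far: 2)
  step 2: ref 4 -> HIT, frames=[5,4,-] (faults so far: 2)
  step 3: ref 2 -> FAULT, frames=[5,4,2] (faults so far: 3)
  step 4: ref 2 -> HIT, frames=[5,4,2] (faults so far: 3)
  step 5: ref 6 -> FAULT, evict 5, frames=[6,4,2] (faults so far: 4)
  step 6: ref 6 -> HIT, frames=[6,4,2] (faults so far: 4)
  step 7: ref 4 -> HIT, frames=[6,4,2] (faults so far: 4)
  step 8: ref 3 -> FAULT, evict 4, frames=[6,3,2] (faults so far: 5)
  step 9: ref 5 -> FAULT, evict 2, frames=[6,3,5] (faults so far: 6)
  step 10: ref 6 -> HIT, frames=[6,3,5] (faults so far: 6)
  step 11: ref 4 -> FAULT, evict 6, frames=[4,3,5] (faults so far: 7)
  FIFO total faults: 7
--- LRU ---
  step 0: ref 5 -> FAULT, frames=[5,-,-] (faults so far: 1)
  step 1: ref 4 -> FAULT, frames=[5,4,-] (faults so far: 2)
  step 2: ref 4 -> HIT, frames=[5,4,-] (faults so far: 2)
  step 3: ref 2 -> FAULT, frames=[5,4,2] (faults so far: 3)
  step 4: ref 2 -> HIT, frames=[5,4,2] (faults so far: 3)
  step 5: ref 6 -> FAULT, evict 5, frames=[6,4,2] (faults so far: 4)
  step 6: ref 6 -> HIT, frames=[6,4,2] (faults so far: 4)
  step 7: ref 4 -> HIT, frames=[6,4,2] (faults so far: 4)
  step 8: ref 3 -> FAULT, evict 2, frames=[6,4,3] (faults so far: 5)
  step 9: ref 5 -> FAULT, evict 6, frames=[5,4,3] (faults so far: 6)
  step 10: ref 6 -> FAULT, evict 4, frames=[5,6,3] (faults so far: 7)
  step 11: ref 4 -> FAULT, evict 3, frames=[5,6,4] (faults so far: 8)
  LRU total faults: 8
--- Optimal ---
  step 0: ref 5 -> FAULT, frames=[5,-,-] (faults so far: 1)
  step 1: ref 4 -> FAULT, frames=[5,4,-] (faults so far: 2)
  step 2: ref 4 -> HIT, frames=[5,4,-] (faults so far: 2)
  step 3: ref 2 -> FAULT, frames=[5,4,2] (faults so far: 3)
  step 4: ref 2 -> HIT, frames=[5,4,2] (faults so far: 3)
  step 5: ref 6 -> FAULT, evict 2, frames=[5,4,6] (faults so far: 4)
  step 6: ref 6 -> HIT, frames=[5,4,6] (faults so far: 4)
  step 7: ref 4 -> HIT, frames=[5,4,6] (faults so far: 4)
  step 8: ref 3 -> FAULT, evict 4, frames=[5,3,6] (faults so far: 5)
  step 9: ref 5 -> HIT, frames=[5,3,6] (faults so far: 5)
  step 10: ref 6 -> HIT, frames=[5,3,6] (faults so far: 5)
  step 11: ref 4 -> FAULT, evict 3, frames=[5,4,6] (faults so far: 6)
  Optimal total faults: 6

Answer: 7 8 6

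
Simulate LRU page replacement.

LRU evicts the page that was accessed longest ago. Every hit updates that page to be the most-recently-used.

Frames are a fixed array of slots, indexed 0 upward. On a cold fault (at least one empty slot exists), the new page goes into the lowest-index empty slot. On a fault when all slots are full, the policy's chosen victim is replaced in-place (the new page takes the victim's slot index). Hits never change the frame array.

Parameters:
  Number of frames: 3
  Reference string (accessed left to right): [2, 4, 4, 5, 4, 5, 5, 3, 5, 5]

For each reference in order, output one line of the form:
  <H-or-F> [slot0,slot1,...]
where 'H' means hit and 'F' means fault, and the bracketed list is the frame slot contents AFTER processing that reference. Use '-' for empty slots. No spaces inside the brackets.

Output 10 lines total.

F [2,-,-]
F [2,4,-]
H [2,4,-]
F [2,4,5]
H [2,4,5]
H [2,4,5]
H [2,4,5]
F [3,4,5]
H [3,4,5]
H [3,4,5]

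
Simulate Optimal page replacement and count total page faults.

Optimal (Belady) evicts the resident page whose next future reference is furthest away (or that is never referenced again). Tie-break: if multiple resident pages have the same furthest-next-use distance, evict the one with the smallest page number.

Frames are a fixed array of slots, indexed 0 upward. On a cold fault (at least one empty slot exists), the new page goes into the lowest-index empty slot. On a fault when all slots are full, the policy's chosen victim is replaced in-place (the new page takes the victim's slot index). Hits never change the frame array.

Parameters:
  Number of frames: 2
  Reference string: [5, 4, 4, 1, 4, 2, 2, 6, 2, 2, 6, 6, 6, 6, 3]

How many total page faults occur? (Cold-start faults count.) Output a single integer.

Step 0: ref 5 → FAULT, frames=[5,-]
Step 1: ref 4 → FAULT, frames=[5,4]
Step 2: ref 4 → HIT, frames=[5,4]
Step 3: ref 1 → FAULT (evict 5), frames=[1,4]
Step 4: ref 4 → HIT, frames=[1,4]
Step 5: ref 2 → FAULT (evict 1), frames=[2,4]
Step 6: ref 2 → HIT, frames=[2,4]
Step 7: ref 6 → FAULT (evict 4), frames=[2,6]
Step 8: ref 2 → HIT, frames=[2,6]
Step 9: ref 2 → HIT, frames=[2,6]
Step 10: ref 6 → HIT, frames=[2,6]
Step 11: ref 6 → HIT, frames=[2,6]
Step 12: ref 6 → HIT, frames=[2,6]
Step 13: ref 6 → HIT, frames=[2,6]
Step 14: ref 3 → FAULT (evict 2), frames=[3,6]
Total faults: 6

Answer: 6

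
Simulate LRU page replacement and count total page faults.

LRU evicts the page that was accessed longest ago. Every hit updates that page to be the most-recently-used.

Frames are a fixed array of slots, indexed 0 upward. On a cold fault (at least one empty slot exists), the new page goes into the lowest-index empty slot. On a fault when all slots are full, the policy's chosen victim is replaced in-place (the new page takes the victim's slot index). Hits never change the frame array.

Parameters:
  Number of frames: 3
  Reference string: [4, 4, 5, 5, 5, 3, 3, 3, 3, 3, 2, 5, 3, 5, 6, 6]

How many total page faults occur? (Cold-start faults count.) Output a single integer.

Answer: 5

Derivation:
Step 0: ref 4 → FAULT, frames=[4,-,-]
Step 1: ref 4 → HIT, frames=[4,-,-]
Step 2: ref 5 → FAULT, frames=[4,5,-]
Step 3: ref 5 → HIT, frames=[4,5,-]
Step 4: ref 5 → HIT, frames=[4,5,-]
Step 5: ref 3 → FAULT, frames=[4,5,3]
Step 6: ref 3 → HIT, frames=[4,5,3]
Step 7: ref 3 → HIT, frames=[4,5,3]
Step 8: ref 3 → HIT, frames=[4,5,3]
Step 9: ref 3 → HIT, frames=[4,5,3]
Step 10: ref 2 → FAULT (evict 4), frames=[2,5,3]
Step 11: ref 5 → HIT, frames=[2,5,3]
Step 12: ref 3 → HIT, frames=[2,5,3]
Step 13: ref 5 → HIT, frames=[2,5,3]
Step 14: ref 6 → FAULT (evict 2), frames=[6,5,3]
Step 15: ref 6 → HIT, frames=[6,5,3]
Total faults: 5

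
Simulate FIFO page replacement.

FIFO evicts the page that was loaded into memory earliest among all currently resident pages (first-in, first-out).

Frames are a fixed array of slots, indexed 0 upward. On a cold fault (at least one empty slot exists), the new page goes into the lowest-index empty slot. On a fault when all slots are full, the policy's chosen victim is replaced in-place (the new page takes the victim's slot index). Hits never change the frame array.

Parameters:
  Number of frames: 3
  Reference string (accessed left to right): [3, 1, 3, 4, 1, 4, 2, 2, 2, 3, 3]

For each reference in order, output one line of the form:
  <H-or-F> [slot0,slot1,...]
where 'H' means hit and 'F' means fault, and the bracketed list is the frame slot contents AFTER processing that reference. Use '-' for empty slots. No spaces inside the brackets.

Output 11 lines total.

F [3,-,-]
F [3,1,-]
H [3,1,-]
F [3,1,4]
H [3,1,4]
H [3,1,4]
F [2,1,4]
H [2,1,4]
H [2,1,4]
F [2,3,4]
H [2,3,4]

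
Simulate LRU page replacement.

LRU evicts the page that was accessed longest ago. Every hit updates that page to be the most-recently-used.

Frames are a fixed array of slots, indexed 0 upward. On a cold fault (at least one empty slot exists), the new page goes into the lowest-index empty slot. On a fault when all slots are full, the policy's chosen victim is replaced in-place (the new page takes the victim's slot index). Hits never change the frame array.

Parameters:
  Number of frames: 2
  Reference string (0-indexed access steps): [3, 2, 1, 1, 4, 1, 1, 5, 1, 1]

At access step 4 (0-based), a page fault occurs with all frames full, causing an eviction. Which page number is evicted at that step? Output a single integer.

Step 0: ref 3 -> FAULT, frames=[3,-]
Step 1: ref 2 -> FAULT, frames=[3,2]
Step 2: ref 1 -> FAULT, evict 3, frames=[1,2]
Step 3: ref 1 -> HIT, frames=[1,2]
Step 4: ref 4 -> FAULT, evict 2, frames=[1,4]
At step 4: evicted page 2

Answer: 2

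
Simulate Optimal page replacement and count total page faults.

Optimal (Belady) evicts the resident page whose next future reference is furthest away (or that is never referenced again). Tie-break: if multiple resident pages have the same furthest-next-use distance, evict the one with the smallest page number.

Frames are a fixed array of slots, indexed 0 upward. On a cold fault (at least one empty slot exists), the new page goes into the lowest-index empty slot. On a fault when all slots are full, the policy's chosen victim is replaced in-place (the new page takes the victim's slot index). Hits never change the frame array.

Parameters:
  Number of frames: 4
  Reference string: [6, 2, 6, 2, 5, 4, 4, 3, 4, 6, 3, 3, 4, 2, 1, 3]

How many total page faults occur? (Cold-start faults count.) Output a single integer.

Step 0: ref 6 → FAULT, frames=[6,-,-,-]
Step 1: ref 2 → FAULT, frames=[6,2,-,-]
Step 2: ref 6 → HIT, frames=[6,2,-,-]
Step 3: ref 2 → HIT, frames=[6,2,-,-]
Step 4: ref 5 → FAULT, frames=[6,2,5,-]
Step 5: ref 4 → FAULT, frames=[6,2,5,4]
Step 6: ref 4 → HIT, frames=[6,2,5,4]
Step 7: ref 3 → FAULT (evict 5), frames=[6,2,3,4]
Step 8: ref 4 → HIT, frames=[6,2,3,4]
Step 9: ref 6 → HIT, frames=[6,2,3,4]
Step 10: ref 3 → HIT, frames=[6,2,3,4]
Step 11: ref 3 → HIT, frames=[6,2,3,4]
Step 12: ref 4 → HIT, frames=[6,2,3,4]
Step 13: ref 2 → HIT, frames=[6,2,3,4]
Step 14: ref 1 → FAULT (evict 2), frames=[6,1,3,4]
Step 15: ref 3 → HIT, frames=[6,1,3,4]
Total faults: 6

Answer: 6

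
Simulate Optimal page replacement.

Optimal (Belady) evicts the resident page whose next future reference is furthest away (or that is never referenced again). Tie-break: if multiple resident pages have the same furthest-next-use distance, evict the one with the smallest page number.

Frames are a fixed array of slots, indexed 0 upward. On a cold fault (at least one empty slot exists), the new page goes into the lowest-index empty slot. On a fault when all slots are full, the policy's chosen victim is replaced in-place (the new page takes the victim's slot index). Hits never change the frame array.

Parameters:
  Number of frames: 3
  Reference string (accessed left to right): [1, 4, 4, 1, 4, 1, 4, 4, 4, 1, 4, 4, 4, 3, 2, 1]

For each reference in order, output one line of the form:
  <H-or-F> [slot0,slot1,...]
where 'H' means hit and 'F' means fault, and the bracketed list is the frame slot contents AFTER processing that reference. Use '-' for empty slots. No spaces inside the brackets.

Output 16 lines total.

F [1,-,-]
F [1,4,-]
H [1,4,-]
H [1,4,-]
H [1,4,-]
H [1,4,-]
H [1,4,-]
H [1,4,-]
H [1,4,-]
H [1,4,-]
H [1,4,-]
H [1,4,-]
H [1,4,-]
F [1,4,3]
F [1,4,2]
H [1,4,2]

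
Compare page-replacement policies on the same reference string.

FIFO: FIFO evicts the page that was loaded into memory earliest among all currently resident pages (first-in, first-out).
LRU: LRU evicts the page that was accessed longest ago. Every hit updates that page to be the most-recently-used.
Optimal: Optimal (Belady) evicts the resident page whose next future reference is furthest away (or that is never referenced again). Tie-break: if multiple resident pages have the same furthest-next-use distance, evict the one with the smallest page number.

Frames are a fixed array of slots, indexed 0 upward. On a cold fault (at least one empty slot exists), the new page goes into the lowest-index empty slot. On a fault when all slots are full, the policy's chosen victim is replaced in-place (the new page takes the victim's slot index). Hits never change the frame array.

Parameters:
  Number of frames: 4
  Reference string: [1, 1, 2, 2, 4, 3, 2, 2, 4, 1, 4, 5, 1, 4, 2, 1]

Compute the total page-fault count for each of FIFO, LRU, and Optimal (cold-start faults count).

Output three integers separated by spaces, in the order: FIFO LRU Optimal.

Answer: 7 5 5

Derivation:
--- FIFO ---
  step 0: ref 1 -> FAULT, frames=[1,-,-,-] (faults so far: 1)
  step 1: ref 1 -> HIT, frames=[1,-,-,-] (faults so far: 1)
  step 2: ref 2 -> FAULT, frames=[1,2,-,-] (faults so far: 2)
  step 3: ref 2 -> HIT, frames=[1,2,-,-] (faults so far: 2)
  step 4: ref 4 -> FAULT, frames=[1,2,4,-] (faults so far: 3)
  step 5: ref 3 -> FAULT, frames=[1,2,4,3] (faults so far: 4)
  step 6: ref 2 -> HIT, frames=[1,2,4,3] (faults so far: 4)
  step 7: ref 2 -> HIT, frames=[1,2,4,3] (faults so far: 4)
  step 8: ref 4 -> HIT, frames=[1,2,4,3] (faults so far: 4)
  step 9: ref 1 -> HIT, frames=[1,2,4,3] (faults so far: 4)
  step 10: ref 4 -> HIT, frames=[1,2,4,3] (faults so far: 4)
  step 11: ref 5 -> FAULT, evict 1, frames=[5,2,4,3] (faults so far: 5)
  step 12: ref 1 -> FAULT, evict 2, frames=[5,1,4,3] (faults so far: 6)
  step 13: ref 4 -> HIT, frames=[5,1,4,3] (faults so far: 6)
  step 14: ref 2 -> FAULT, evict 4, frames=[5,1,2,3] (faults so far: 7)
  step 15: ref 1 -> HIT, frames=[5,1,2,3] (faults so far: 7)
  FIFO total faults: 7
--- LRU ---
  step 0: ref 1 -> FAULT, frames=[1,-,-,-] (faults so far: 1)
  step 1: ref 1 -> HIT, frames=[1,-,-,-] (faults so far: 1)
  step 2: ref 2 -> FAULT, frames=[1,2,-,-] (faults so far: 2)
  step 3: ref 2 -> HIT, frames=[1,2,-,-] (faults so far: 2)
  step 4: ref 4 -> FAULT, frames=[1,2,4,-] (faults so far: 3)
  step 5: ref 3 -> FAULT, frames=[1,2,4,3] (faults so far: 4)
  step 6: ref 2 -> HIT, frames=[1,2,4,3] (faults so far: 4)
  step 7: ref 2 -> HIT, frames=[1,2,4,3] (faults so far: 4)
  step 8: ref 4 -> HIT, frames=[1,2,4,3] (faults so far: 4)
  step 9: ref 1 -> HIT, frames=[1,2,4,3] (faults so far: 4)
  step 10: ref 4 -> HIT, frames=[1,2,4,3] (faults so far: 4)
  step 11: ref 5 -> FAULT, evict 3, frames=[1,2,4,5] (faults so far: 5)
  step 12: ref 1 -> HIT, frames=[1,2,4,5] (faults so far: 5)
  step 13: ref 4 -> HIT, frames=[1,2,4,5] (faults so far: 5)
  step 14: ref 2 -> HIT, frames=[1,2,4,5] (faults so far: 5)
  step 15: ref 1 -> HIT, frames=[1,2,4,5] (faults so far: 5)
  LRU total faults: 5
--- Optimal ---
  step 0: ref 1 -> FAULT, frames=[1,-,-,-] (faults so far: 1)
  step 1: ref 1 -> HIT, frames=[1,-,-,-] (faults so far: 1)
  step 2: ref 2 -> FAULT, frames=[1,2,-,-] (faults so far: 2)
  step 3: ref 2 -> HIT, frames=[1,2,-,-] (faults so far: 2)
  step 4: ref 4 -> FAULT, frames=[1,2,4,-] (faults so far: 3)
  step 5: ref 3 -> FAULT, frames=[1,2,4,3] (faults so far: 4)
  step 6: ref 2 -> HIT, frames=[1,2,4,3] (faults so far: 4)
  step 7: ref 2 -> HIT, frames=[1,2,4,3] (faults so far: 4)
  step 8: ref 4 -> HIT, frames=[1,2,4,3] (faults so far: 4)
  step 9: ref 1 -> HIT, frames=[1,2,4,3] (faults so far: 4)
  step 10: ref 4 -> HIT, frames=[1,2,4,3] (faults so far: 4)
  step 11: ref 5 -> FAULT, evict 3, frames=[1,2,4,5] (faults so far: 5)
  step 12: ref 1 -> HIT, frames=[1,2,4,5] (faults so far: 5)
  step 13: ref 4 -> HIT, frames=[1,2,4,5] (faults so far: 5)
  step 14: ref 2 -> HIT, frames=[1,2,4,5] (faults so far: 5)
  step 15: ref 1 -> HIT, frames=[1,2,4,5] (faults so far: 5)
  Optimal total faults: 5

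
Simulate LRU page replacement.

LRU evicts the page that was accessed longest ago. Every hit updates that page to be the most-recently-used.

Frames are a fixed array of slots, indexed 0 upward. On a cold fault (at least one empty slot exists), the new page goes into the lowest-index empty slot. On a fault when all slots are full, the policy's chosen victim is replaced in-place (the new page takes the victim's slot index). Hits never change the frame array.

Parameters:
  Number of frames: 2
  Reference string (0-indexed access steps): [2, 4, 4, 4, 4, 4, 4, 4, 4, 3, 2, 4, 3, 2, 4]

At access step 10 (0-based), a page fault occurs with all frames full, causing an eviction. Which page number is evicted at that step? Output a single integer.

Answer: 4

Derivation:
Step 0: ref 2 -> FAULT, frames=[2,-]
Step 1: ref 4 -> FAULT, frames=[2,4]
Step 2: ref 4 -> HIT, frames=[2,4]
Step 3: ref 4 -> HIT, frames=[2,4]
Step 4: ref 4 -> HIT, frames=[2,4]
Step 5: ref 4 -> HIT, frames=[2,4]
Step 6: ref 4 -> HIT, frames=[2,4]
Step 7: ref 4 -> HIT, frames=[2,4]
Step 8: ref 4 -> HIT, frames=[2,4]
Step 9: ref 3 -> FAULT, evict 2, frames=[3,4]
Step 10: ref 2 -> FAULT, evict 4, frames=[3,2]
At step 10: evicted page 4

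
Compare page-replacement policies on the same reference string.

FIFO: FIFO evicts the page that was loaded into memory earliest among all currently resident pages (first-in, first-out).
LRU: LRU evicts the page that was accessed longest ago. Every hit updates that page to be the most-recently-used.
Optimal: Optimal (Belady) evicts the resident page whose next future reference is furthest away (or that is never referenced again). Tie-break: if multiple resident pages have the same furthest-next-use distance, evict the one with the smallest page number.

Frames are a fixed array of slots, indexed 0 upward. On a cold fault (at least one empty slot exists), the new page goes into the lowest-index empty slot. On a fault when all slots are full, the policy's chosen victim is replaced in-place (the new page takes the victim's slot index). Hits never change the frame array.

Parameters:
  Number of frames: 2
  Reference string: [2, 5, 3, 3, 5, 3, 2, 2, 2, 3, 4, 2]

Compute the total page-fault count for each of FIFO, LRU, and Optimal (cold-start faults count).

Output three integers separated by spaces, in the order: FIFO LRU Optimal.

Answer: 5 6 5

Derivation:
--- FIFO ---
  step 0: ref 2 -> FAULT, frames=[2,-] (faults so far: 1)
  step 1: ref 5 -> FAULT, frames=[2,5] (faults so far: 2)
  step 2: ref 3 -> FAULT, evict 2, frames=[3,5] (faults so far: 3)
  step 3: ref 3 -> HIT, frames=[3,5] (faults so far: 3)
  step 4: ref 5 -> HIT, frames=[3,5] (faults so far: 3)
  step 5: ref 3 -> HIT, frames=[3,5] (faults so far: 3)
  step 6: ref 2 -> FAULT, evict 5, frames=[3,2] (faults so far: 4)
  step 7: ref 2 -> HIT, frames=[3,2] (faults so far: 4)
  step 8: ref 2 -> HIT, frames=[3,2] (faults so far: 4)
  step 9: ref 3 -> HIT, frames=[3,2] (faults so far: 4)
  step 10: ref 4 -> FAULT, evict 3, frames=[4,2] (faults so far: 5)
  step 11: ref 2 -> HIT, frames=[4,2] (faults so far: 5)
  FIFO total faults: 5
--- LRU ---
  step 0: ref 2 -> FAULT, frames=[2,-] (faults so far: 1)
  step 1: ref 5 -> FAULT, frames=[2,5] (faults so far: 2)
  step 2: ref 3 -> FAULT, evict 2, frames=[3,5] (faults so far: 3)
  step 3: ref 3 -> HIT, frames=[3,5] (faults so far: 3)
  step 4: ref 5 -> HIT, frames=[3,5] (faults so far: 3)
  step 5: ref 3 -> HIT, frames=[3,5] (faults so far: 3)
  step 6: ref 2 -> FAULT, evict 5, frames=[3,2] (faults so far: 4)
  step 7: ref 2 -> HIT, frames=[3,2] (faults so far: 4)
  step 8: ref 2 -> HIT, frames=[3,2] (faults so far: 4)
  step 9: ref 3 -> HIT, frames=[3,2] (faults so far: 4)
  step 10: ref 4 -> FAULT, evict 2, frames=[3,4] (faults so far: 5)
  step 11: ref 2 -> FAULT, evict 3, frames=[2,4] (faults so far: 6)
  LRU total faults: 6
--- Optimal ---
  step 0: ref 2 -> FAULT, frames=[2,-] (faults so far: 1)
  step 1: ref 5 -> FAULT, frames=[2,5] (faults so far: 2)
  step 2: ref 3 -> FAULT, evict 2, frames=[3,5] (faults so far: 3)
  step 3: ref 3 -> HIT, frames=[3,5] (faults so far: 3)
  step 4: ref 5 -> HIT, frames=[3,5] (faults so far: 3)
  step 5: ref 3 -> HIT, frames=[3,5] (faults so far: 3)
  step 6: ref 2 -> FAULT, evict 5, frames=[3,2] (faults so far: 4)
  step 7: ref 2 -> HIT, frames=[3,2] (faults so far: 4)
  step 8: ref 2 -> HIT, frames=[3,2] (faults so far: 4)
  step 9: ref 3 -> HIT, frames=[3,2] (faults so far: 4)
  step 10: ref 4 -> FAULT, evict 3, frames=[4,2] (faults so far: 5)
  step 11: ref 2 -> HIT, frames=[4,2] (faults so far: 5)
  Optimal total faults: 5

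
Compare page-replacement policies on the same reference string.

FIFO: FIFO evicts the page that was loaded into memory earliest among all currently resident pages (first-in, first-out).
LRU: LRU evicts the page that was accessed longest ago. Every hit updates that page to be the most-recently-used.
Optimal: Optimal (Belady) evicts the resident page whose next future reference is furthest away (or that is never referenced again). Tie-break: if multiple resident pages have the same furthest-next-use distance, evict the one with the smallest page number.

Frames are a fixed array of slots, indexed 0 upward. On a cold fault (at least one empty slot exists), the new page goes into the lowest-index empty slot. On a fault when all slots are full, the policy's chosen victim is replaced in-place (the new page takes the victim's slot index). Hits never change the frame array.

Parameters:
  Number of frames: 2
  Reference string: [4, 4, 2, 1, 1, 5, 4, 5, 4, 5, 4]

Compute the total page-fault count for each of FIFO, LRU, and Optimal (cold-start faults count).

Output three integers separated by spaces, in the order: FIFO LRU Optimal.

--- FIFO ---
  step 0: ref 4 -> FAULT, frames=[4,-] (faults so far: 1)
  step 1: ref 4 -> HIT, frames=[4,-] (faults so far: 1)
  step 2: ref 2 -> FAULT, frames=[4,2] (faults so far: 2)
  step 3: ref 1 -> FAULT, evict 4, frames=[1,2] (faults so far: 3)
  step 4: ref 1 -> HIT, frames=[1,2] (faults so far: 3)
  step 5: ref 5 -> FAULT, evict 2, frames=[1,5] (faults so far: 4)
  step 6: ref 4 -> FAULT, evict 1, frames=[4,5] (faults so far: 5)
  step 7: ref 5 -> HIT, frames=[4,5] (faults so far: 5)
  step 8: ref 4 -> HIT, frames=[4,5] (faults so far: 5)
  step 9: ref 5 -> HIT, frames=[4,5] (faults so far: 5)
  step 10: ref 4 -> HIT, frames=[4,5] (faults so far: 5)
  FIFO total faults: 5
--- LRU ---
  step 0: ref 4 -> FAULT, frames=[4,-] (faults so far: 1)
  step 1: ref 4 -> HIT, frames=[4,-] (faults so far: 1)
  step 2: ref 2 -> FAULT, frames=[4,2] (faults so far: 2)
  step 3: ref 1 -> FAULT, evict 4, frames=[1,2] (faults so far: 3)
  step 4: ref 1 -> HIT, frames=[1,2] (faults so far: 3)
  step 5: ref 5 -> FAULT, evict 2, frames=[1,5] (faults so far: 4)
  step 6: ref 4 -> FAULT, evict 1, frames=[4,5] (faults so far: 5)
  step 7: ref 5 -> HIT, frames=[4,5] (faults so far: 5)
  step 8: ref 4 -> HIT, frames=[4,5] (faults so far: 5)
  step 9: ref 5 -> HIT, frames=[4,5] (faults so far: 5)
  step 10: ref 4 -> HIT, frames=[4,5] (faults so far: 5)
  LRU total faults: 5
--- Optimal ---
  step 0: ref 4 -> FAULT, frames=[4,-] (faults so far: 1)
  step 1: ref 4 -> HIT, frames=[4,-] (faults so far: 1)
  step 2: ref 2 -> FAULT, frames=[4,2] (faults so far: 2)
  step 3: ref 1 -> FAULT, evict 2, frames=[4,1] (faults so far: 3)
  step 4: ref 1 -> HIT, frames=[4,1] (faults so far: 3)
  step 5: ref 5 -> FAULT, evict 1, frames=[4,5] (faults so far: 4)
  step 6: ref 4 -> HIT, frames=[4,5] (faults so far: 4)
  step 7: ref 5 -> HIT, frames=[4,5] (faults so far: 4)
  step 8: ref 4 -> HIT, frames=[4,5] (faults so far: 4)
  step 9: ref 5 -> HIT, frames=[4,5] (faults so far: 4)
  step 10: ref 4 -> HIT, frames=[4,5] (faults so far: 4)
  Optimal total faults: 4

Answer: 5 5 4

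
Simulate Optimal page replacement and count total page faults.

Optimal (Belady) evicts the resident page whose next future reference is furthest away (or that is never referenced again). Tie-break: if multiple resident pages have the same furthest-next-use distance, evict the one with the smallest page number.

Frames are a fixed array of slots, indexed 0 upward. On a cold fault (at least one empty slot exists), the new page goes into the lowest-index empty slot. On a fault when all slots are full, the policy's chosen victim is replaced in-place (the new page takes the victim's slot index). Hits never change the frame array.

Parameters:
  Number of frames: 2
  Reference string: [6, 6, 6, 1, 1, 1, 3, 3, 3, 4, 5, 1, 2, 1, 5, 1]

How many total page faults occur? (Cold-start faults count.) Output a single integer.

Answer: 7

Derivation:
Step 0: ref 6 → FAULT, frames=[6,-]
Step 1: ref 6 → HIT, frames=[6,-]
Step 2: ref 6 → HIT, frames=[6,-]
Step 3: ref 1 → FAULT, frames=[6,1]
Step 4: ref 1 → HIT, frames=[6,1]
Step 5: ref 1 → HIT, frames=[6,1]
Step 6: ref 3 → FAULT (evict 6), frames=[3,1]
Step 7: ref 3 → HIT, frames=[3,1]
Step 8: ref 3 → HIT, frames=[3,1]
Step 9: ref 4 → FAULT (evict 3), frames=[4,1]
Step 10: ref 5 → FAULT (evict 4), frames=[5,1]
Step 11: ref 1 → HIT, frames=[5,1]
Step 12: ref 2 → FAULT (evict 5), frames=[2,1]
Step 13: ref 1 → HIT, frames=[2,1]
Step 14: ref 5 → FAULT (evict 2), frames=[5,1]
Step 15: ref 1 → HIT, frames=[5,1]
Total faults: 7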